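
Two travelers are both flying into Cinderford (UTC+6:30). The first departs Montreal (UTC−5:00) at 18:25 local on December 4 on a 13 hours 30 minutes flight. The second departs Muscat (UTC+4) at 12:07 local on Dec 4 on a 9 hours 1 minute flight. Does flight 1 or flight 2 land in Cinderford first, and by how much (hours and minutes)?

the second, by 19 hours 47 minutes

Flight 1 in UTC: 18:25 + 5:00 = 23:25 on Dec 4.
+13 hours 30 minutes → arrive 12:55 UTC on Dec 5.
Flight 2 in UTC: 12:07 − 4:00 = 08:07 on Dec 4.
+9 hours and 1 minute → arrive 17:08 UTC on Dec 4.
Flight 2 lands earlier by 19 hours 47 minutes.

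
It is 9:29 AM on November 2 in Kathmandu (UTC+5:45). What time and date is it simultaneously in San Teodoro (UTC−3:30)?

12:14 AM on November 2

In UTC: 9:29 AM − 5:45 = 3:44 AM on Nov 2.
San Teodoro is UTC−3:30: 3:44 AM − 3:30 = 12:14 AM on Nov 2.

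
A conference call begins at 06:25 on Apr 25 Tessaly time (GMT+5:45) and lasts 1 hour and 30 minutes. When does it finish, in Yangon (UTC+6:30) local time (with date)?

08:40 on Apr 25

Convert start to UTC: 06:25 − 5:45 = 00:40 UTC on Apr 25.
Add 1 hour 30 minutes duration → 02:10 UTC.
Yangon is UTC+6:30, so local end time = 02:10 + 6:30 = 08:40 on Apr 25.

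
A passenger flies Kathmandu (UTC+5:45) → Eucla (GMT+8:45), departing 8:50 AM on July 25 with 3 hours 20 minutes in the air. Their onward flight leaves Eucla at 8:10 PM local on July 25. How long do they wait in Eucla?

Convert departure to UTC: 8:50 AM − 5:45 = 3:05 AM UTC on Jul 25.
Add 3 hours and 20 minutes flight time → 6:25 AM UTC.
Eucla is UTC+8:45, so local arrival = 6:25 AM + 8:45 = 3:10 PM on Jul 25.
Layover = 8:10 PM − 3:10 PM = 5 hours.

5 hours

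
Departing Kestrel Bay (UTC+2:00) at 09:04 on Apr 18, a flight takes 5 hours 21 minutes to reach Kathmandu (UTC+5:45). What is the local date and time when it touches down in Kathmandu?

18:10 on April 18

Convert departure to UTC: 09:04 − 2:00 = 07:04 UTC on Apr 18.
Add 5 hours 21 minutes travel time → 12:25 UTC.
Kathmandu is UTC+5:45, so local arrival = 12:25 + 5:45 = 18:10 on Apr 18.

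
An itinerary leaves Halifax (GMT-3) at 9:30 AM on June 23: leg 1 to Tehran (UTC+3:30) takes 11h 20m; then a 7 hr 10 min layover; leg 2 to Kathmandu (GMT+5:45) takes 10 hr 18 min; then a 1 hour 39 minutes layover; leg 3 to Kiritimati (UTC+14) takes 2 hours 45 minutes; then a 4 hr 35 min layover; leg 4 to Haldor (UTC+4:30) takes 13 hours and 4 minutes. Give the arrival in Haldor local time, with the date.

7:51 PM on Jun 25

Convert departure to UTC: 9:30 AM + 3:00 = 12:30 PM UTC on Jun 23.
Add 11 hours and 20 minutes leg 1 → 11:50 PM UTC.
Add 7 hours and 10 minutes layover in Tehran → 7:00 AM UTC (Jun 24).
Add 10 hours 18 minutes leg 2 → 5:18 PM UTC.
Add 1 hour 39 minutes layover in Kathmandu → 6:57 PM UTC.
Add 2 hours and 45 minutes leg 3 → 9:42 PM UTC.
Add 4 hours 35 minutes layover in Kiritimati → 2:17 AM UTC (Jun 25).
Add 13 hours 4 minutes leg 4 → 3:21 PM UTC.
Haldor is UTC+4:30, so local arrival = 3:21 PM + 4:30 = 7:51 PM on Jun 25.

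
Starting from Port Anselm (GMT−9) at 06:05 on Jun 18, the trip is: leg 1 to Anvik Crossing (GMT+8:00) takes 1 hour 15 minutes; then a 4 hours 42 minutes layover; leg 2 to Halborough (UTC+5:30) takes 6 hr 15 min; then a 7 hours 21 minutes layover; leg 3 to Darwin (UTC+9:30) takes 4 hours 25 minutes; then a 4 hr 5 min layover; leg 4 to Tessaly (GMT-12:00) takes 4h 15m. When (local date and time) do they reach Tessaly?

11:23 on June 19

Convert departure to UTC: 06:05 + 9:00 = 15:05 UTC on Jun 18.
Add 1 hour and 15 minutes leg 1 → 16:20 UTC.
Add 4 hours and 42 minutes layover in Anvik Crossing → 21:02 UTC.
Add 6 hours 15 minutes leg 2 → 03:17 UTC (Jun 19).
Add 7 hours 21 minutes layover in Halborough → 10:38 UTC.
Add 4 hours and 25 minutes leg 3 → 15:03 UTC.
Add 4 hours 5 minutes layover in Darwin → 19:08 UTC.
Add 4 hours 15 minutes leg 4 → 23:23 UTC.
Tessaly is UTC−12:00, so local arrival = 23:23 − 12:00 = 11:23 on Jun 19.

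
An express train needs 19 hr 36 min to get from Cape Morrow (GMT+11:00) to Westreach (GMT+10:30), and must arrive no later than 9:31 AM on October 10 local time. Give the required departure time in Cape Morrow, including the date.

2:25 PM on Oct 9

Target arrival in UTC: 9:31 AM − 10:30 = 11:01 PM on Oct 9.
Subtract 19 hours and 36 minutes → departure 3:25 AM UTC on Oct 9.
Cape Morrow is UTC+11:00: 3:25 AM + 11:00 = 2:25 PM on Oct 9.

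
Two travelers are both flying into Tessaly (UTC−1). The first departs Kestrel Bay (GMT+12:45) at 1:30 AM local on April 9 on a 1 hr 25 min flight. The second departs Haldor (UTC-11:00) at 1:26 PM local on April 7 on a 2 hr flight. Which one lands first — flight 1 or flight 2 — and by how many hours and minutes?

Flight 1 in UTC: 1:30 AM − 12:45 = 12:45 PM on Apr 8.
+1 hour 25 minutes → arrive 2:10 PM UTC on Apr 8.
Flight 2 in UTC: 1:26 PM + 11:00 = 12:26 AM on Apr 8.
+2 hours → arrive 2:26 AM UTC on Apr 8.
Flight 2 lands earlier by 11 hours 44 minutes.

the second, by 11 hours 44 minutes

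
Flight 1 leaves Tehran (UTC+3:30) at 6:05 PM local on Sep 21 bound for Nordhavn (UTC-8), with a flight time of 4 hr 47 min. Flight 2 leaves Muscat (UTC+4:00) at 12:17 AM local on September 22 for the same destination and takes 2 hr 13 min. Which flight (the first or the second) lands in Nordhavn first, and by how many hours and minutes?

Flight 1 in UTC: 6:05 PM − 3:30 = 2:35 PM on Sep 21.
+4 hours and 47 minutes → arrive 7:22 PM UTC on Sep 21.
Flight 2 in UTC: 12:17 AM − 4:00 = 8:17 PM on Sep 21.
+2 hours 13 minutes → arrive 10:30 PM UTC on Sep 21.
Flight 1 lands earlier by 3 hours 8 minutes.

the first, by 3 hours 8 minutes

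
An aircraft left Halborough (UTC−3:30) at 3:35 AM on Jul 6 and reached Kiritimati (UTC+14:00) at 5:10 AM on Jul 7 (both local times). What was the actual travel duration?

Departure in UTC: 3:35 AM + 3:30 = 7:05 AM on Jul 6.
Arrival in UTC: 5:10 AM − 14:00 = 3:10 PM on Jul 6.
Elapsed = 3:10 PM − 7:05 AM = 8 hours 5 minutes.

8 hours 5 minutes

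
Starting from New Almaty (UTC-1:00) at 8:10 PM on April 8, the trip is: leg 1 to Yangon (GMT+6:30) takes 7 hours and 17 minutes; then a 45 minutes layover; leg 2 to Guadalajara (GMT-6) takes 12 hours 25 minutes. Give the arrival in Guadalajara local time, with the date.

11:37 AM on April 9

Convert departure to UTC: 8:10 PM + 1:00 = 9:10 PM UTC on Apr 8.
Add 7 hours and 17 minutes leg 1 → 4:27 AM UTC (Apr 9).
Add 45 minutes layover in Yangon → 5:12 AM UTC.
Add 12 hours and 25 minutes leg 2 → 5:37 PM UTC.
Guadalajara is UTC−6:00, so local arrival = 5:37 PM − 6:00 = 11:37 AM on Apr 9.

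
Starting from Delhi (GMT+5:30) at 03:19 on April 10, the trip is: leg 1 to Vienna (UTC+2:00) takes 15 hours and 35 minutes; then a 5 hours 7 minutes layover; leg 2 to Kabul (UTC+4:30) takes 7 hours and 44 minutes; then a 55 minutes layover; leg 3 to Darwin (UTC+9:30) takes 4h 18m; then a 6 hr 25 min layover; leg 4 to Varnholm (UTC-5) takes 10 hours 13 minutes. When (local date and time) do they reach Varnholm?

Convert departure to UTC: 03:19 − 5:30 = 21:49 UTC on Apr 9.
Add 15 hours and 35 minutes leg 1 → 13:24 UTC (Apr 10).
Add 5 hours 7 minutes layover in Vienna → 18:31 UTC.
Add 7 hours and 44 minutes leg 2 → 02:15 UTC (Apr 11).
Add 55 minutes layover in Kabul → 03:10 UTC.
Add 4 hours 18 minutes leg 3 → 07:28 UTC.
Add 6 hours and 25 minutes layover in Darwin → 13:53 UTC.
Add 10 hours and 13 minutes leg 4 → 00:06 UTC (Apr 12).
Varnholm is UTC−5:00, so local arrival = 00:06 − 5:00 = 19:06 on Apr 11.

19:06 on Apr 11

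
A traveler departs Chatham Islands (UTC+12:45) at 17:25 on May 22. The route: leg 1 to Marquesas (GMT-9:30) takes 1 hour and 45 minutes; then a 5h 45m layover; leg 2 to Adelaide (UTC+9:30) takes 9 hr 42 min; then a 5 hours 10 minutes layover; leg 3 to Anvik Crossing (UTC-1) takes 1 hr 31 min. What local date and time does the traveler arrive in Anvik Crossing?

Convert departure to UTC: 17:25 − 12:45 = 04:40 UTC on May 22.
Add 1 hour 45 minutes leg 1 → 06:25 UTC.
Add 5 hours and 45 minutes layover in Marquesas → 12:10 UTC.
Add 9 hours 42 minutes leg 2 → 21:52 UTC.
Add 5 hours and 10 minutes layover in Adelaide → 03:02 UTC (May 23).
Add 1 hour and 31 minutes leg 3 → 04:33 UTC.
Anvik Crossing is UTC−1:00, so local arrival = 04:33 − 1:00 = 03:33 on May 23.

03:33 on May 23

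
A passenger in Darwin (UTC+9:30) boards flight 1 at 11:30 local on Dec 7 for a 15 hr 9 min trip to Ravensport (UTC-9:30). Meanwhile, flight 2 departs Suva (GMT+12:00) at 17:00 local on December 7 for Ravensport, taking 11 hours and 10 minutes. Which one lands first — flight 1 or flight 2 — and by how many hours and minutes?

Flight 1 in UTC: 11:30 − 9:30 = 02:00 on Dec 7.
+15 hours 9 minutes → arrive 17:09 UTC on Dec 7.
Flight 2 in UTC: 17:00 − 12:00 = 05:00 on Dec 7.
+11 hours and 10 minutes → arrive 16:10 UTC on Dec 7.
Flight 2 lands earlier by 59 minutes.

the second, by 59 minutes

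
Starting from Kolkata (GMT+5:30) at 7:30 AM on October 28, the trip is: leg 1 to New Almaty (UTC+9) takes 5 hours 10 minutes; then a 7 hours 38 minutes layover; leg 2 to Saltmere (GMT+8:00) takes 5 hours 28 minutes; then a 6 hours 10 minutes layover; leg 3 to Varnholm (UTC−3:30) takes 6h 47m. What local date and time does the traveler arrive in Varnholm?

Convert departure to UTC: 7:30 AM − 5:30 = 2:00 AM UTC on Oct 28.
Add 5 hours 10 minutes leg 1 → 7:10 AM UTC.
Add 7 hours 38 minutes layover in New Almaty → 2:48 PM UTC.
Add 5 hours and 28 minutes leg 2 → 8:16 PM UTC.
Add 6 hours 10 minutes layover in Saltmere → 2:26 AM UTC (Oct 29).
Add 6 hours 47 minutes leg 3 → 9:13 AM UTC.
Varnholm is UTC−3:30, so local arrival = 9:13 AM − 3:30 = 5:43 AM on Oct 29.

5:43 AM on October 29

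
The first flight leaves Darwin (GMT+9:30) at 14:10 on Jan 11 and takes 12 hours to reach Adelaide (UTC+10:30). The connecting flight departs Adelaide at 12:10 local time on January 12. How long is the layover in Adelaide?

Convert departure to UTC: 14:10 − 9:30 = 04:40 UTC on Jan 11.
Add 12 hours flight time → 16:40 UTC.
Adelaide is UTC+10:30, so local arrival = 16:40 + 10:30 = 03:10 on Jan 12.
Layover = 12:10 − 03:10 = 9 hours.

9 hours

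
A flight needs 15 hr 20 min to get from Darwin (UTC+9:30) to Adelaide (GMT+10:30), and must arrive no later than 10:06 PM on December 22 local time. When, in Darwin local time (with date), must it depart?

5:46 AM on Dec 22

Target arrival in UTC: 10:06 PM − 10:30 = 11:36 AM on Dec 22.
Subtract 15 hours 20 minutes → departure 8:16 PM UTC on Dec 21.
Darwin is UTC+9:30: 8:16 PM + 9:30 = 5:46 AM on Dec 22.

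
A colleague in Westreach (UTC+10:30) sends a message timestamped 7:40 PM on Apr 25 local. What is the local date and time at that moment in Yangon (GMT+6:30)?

3:40 PM on April 25

In UTC: 7:40 PM − 10:30 = 9:10 AM on Apr 25.
Yangon is UTC+6:30: 9:10 AM + 6:30 = 3:40 PM on Apr 25.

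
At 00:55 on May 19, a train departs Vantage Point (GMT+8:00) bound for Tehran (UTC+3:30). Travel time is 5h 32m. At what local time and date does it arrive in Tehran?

01:57 on May 19

Convert departure to UTC: 00:55 − 8:00 = 16:55 UTC on May 18.
Add 5 hours 32 minutes travel time → 22:27 UTC.
Tehran is UTC+3:30, so local arrival = 22:27 + 3:30 = 01:57 on May 19.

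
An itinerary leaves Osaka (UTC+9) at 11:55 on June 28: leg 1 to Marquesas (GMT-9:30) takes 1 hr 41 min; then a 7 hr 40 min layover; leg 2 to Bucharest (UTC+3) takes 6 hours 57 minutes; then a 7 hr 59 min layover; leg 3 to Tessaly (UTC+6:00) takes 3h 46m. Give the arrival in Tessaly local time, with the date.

12:58 on June 29

Convert departure to UTC: 11:55 − 9:00 = 02:55 UTC on Jun 28.
Add 1 hour 41 minutes leg 1 → 04:36 UTC.
Add 7 hours and 40 minutes layover in Marquesas → 12:16 UTC.
Add 6 hours 57 minutes leg 2 → 19:13 UTC.
Add 7 hours and 59 minutes layover in Bucharest → 03:12 UTC (Jun 29).
Add 3 hours and 46 minutes leg 3 → 06:58 UTC.
Tessaly is UTC+6:00, so local arrival = 06:58 + 6:00 = 12:58 on Jun 29.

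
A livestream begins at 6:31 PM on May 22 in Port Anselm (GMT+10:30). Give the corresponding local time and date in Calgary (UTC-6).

2:01 AM on May 22

In UTC: 6:31 PM − 10:30 = 8:01 AM on May 22.
Calgary is UTC−6:00: 8:01 AM − 6:00 = 2:01 AM on May 22.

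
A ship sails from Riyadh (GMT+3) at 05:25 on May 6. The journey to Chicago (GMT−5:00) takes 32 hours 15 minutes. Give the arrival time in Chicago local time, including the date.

Convert departure to UTC: 05:25 − 3:00 = 02:25 UTC on May 6.
Add 32 hours 15 minutes travel time → 10:40 UTC (May 7).
Chicago is UTC−5:00, so local arrival = 10:40 − 5:00 = 05:40 on May 7.

05:40 on May 7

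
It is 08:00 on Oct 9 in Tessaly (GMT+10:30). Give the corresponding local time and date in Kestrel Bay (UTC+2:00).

23:30 on October 8

In UTC: 08:00 − 10:30 = 21:30 on Oct 8.
Kestrel Bay is UTC+2:00: 21:30 + 2:00 = 23:30 on Oct 8.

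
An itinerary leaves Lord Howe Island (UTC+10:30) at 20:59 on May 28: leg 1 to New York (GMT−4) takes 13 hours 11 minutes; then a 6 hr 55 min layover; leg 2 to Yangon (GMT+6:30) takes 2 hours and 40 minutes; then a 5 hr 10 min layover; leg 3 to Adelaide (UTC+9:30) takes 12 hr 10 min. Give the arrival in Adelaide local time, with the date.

Convert departure to UTC: 20:59 − 10:30 = 10:29 UTC on May 28.
Add 13 hours and 11 minutes leg 1 → 23:40 UTC.
Add 6 hours 55 minutes layover in New York → 06:35 UTC (May 29).
Add 2 hours and 40 minutes leg 2 → 09:15 UTC.
Add 5 hours 10 minutes layover in Yangon → 14:25 UTC.
Add 12 hours 10 minutes leg 3 → 02:35 UTC (May 30).
Adelaide is UTC+9:30, so local arrival = 02:35 + 9:30 = 12:05 on May 30.

12:05 on May 30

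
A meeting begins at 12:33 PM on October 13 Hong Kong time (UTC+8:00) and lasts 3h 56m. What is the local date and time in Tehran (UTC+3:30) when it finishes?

Convert start to UTC: 12:33 PM − 8:00 = 4:33 AM UTC on Oct 13.
Add 3 hours and 56 minutes duration → 8:29 AM UTC.
Tehran is UTC+3:30, so local end time = 8:29 AM + 3:30 = 11:59 AM on Oct 13.

11:59 AM on October 13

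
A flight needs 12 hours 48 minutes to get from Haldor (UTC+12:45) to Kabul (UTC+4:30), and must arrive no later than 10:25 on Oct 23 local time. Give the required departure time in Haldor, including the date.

Target arrival in UTC: 10:25 − 4:30 = 05:55 on Oct 23.
Subtract 12 hours 48 minutes → departure 17:07 UTC on Oct 22.
Haldor is UTC+12:45: 17:07 + 12:45 = 05:52 on Oct 23.

05:52 on October 23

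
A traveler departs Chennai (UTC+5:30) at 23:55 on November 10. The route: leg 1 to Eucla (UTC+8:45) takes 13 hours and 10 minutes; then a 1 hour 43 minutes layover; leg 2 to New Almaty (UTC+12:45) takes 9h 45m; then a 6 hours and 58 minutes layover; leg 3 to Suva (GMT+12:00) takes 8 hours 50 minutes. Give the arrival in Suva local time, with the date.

22:51 on November 12

Convert departure to UTC: 23:55 − 5:30 = 18:25 UTC on Nov 10.
Add 13 hours 10 minutes leg 1 → 07:35 UTC (Nov 11).
Add 1 hour 43 minutes layover in Eucla → 09:18 UTC.
Add 9 hours and 45 minutes leg 2 → 19:03 UTC.
Add 6 hours 58 minutes layover in New Almaty → 02:01 UTC (Nov 12).
Add 8 hours 50 minutes leg 3 → 10:51 UTC.
Suva is UTC+12:00, so local arrival = 10:51 + 12:00 = 22:51 on Nov 12.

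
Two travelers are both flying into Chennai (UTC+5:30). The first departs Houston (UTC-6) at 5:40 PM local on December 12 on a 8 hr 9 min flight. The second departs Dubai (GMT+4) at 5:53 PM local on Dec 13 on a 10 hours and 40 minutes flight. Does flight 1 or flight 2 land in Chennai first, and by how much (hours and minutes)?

Flight 1 in UTC: 5:40 PM + 6:00 = 11:40 PM on Dec 12.
+8 hours 9 minutes → arrive 7:49 AM UTC on Dec 13.
Flight 2 in UTC: 5:53 PM − 4:00 = 1:53 PM on Dec 13.
+10 hours and 40 minutes → arrive 12:33 AM UTC on Dec 14.
Flight 1 lands earlier by 16 hours 44 minutes.

the first, by 16 hours 44 minutes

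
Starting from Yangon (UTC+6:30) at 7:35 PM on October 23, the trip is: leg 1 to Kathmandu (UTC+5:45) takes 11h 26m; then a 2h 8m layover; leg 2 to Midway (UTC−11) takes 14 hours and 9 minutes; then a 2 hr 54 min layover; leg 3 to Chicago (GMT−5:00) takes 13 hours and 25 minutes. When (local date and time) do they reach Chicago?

Convert departure to UTC: 7:35 PM − 6:30 = 1:05 PM UTC on Oct 23.
Add 11 hours 26 minutes leg 1 → 12:31 AM UTC (Oct 24).
Add 2 hours and 8 minutes layover in Kathmandu → 2:39 AM UTC.
Add 14 hours and 9 minutes leg 2 → 4:48 PM UTC.
Add 2 hours 54 minutes layover in Midway → 7:42 PM UTC.
Add 13 hours 25 minutes leg 3 → 9:07 AM UTC (Oct 25).
Chicago is UTC−5:00, so local arrival = 9:07 AM − 5:00 = 4:07 AM on Oct 25.

4:07 AM on October 25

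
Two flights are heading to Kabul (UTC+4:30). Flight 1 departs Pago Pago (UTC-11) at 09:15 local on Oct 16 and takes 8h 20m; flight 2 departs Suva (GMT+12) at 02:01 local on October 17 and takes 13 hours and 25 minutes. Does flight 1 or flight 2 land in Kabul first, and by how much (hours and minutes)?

the second, by 1 hour 9 minutes

Flight 1 in UTC: 09:15 + 11:00 = 20:15 on Oct 16.
+8 hours and 20 minutes → arrive 04:35 UTC on Oct 17.
Flight 2 in UTC: 02:01 − 12:00 = 14:01 on Oct 16.
+13 hours 25 minutes → arrive 03:26 UTC on Oct 17.
Flight 2 lands earlier by 1 hour 9 minutes.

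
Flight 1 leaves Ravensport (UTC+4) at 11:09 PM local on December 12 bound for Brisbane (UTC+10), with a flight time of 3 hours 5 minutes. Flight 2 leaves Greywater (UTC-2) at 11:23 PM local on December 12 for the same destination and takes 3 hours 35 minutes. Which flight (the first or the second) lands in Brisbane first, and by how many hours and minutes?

the first, by 6 hours 44 minutes

Flight 1 in UTC: 11:09 PM − 4:00 = 7:09 PM on Dec 12.
+3 hours 5 minutes → arrive 10:14 PM UTC on Dec 12.
Flight 2 in UTC: 11:23 PM + 2:00 = 1:23 AM on Dec 13.
+3 hours 35 minutes → arrive 4:58 AM UTC on Dec 13.
Flight 1 lands earlier by 6 hours 44 minutes.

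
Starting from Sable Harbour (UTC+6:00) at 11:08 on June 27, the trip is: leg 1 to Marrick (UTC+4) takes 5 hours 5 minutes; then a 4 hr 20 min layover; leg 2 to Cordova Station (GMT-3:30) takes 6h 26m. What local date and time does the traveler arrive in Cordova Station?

17:29 on Jun 27

Convert departure to UTC: 11:08 − 6:00 = 05:08 UTC on Jun 27.
Add 5 hours 5 minutes leg 1 → 10:13 UTC.
Add 4 hours 20 minutes layover in Marrick → 14:33 UTC.
Add 6 hours 26 minutes leg 2 → 20:59 UTC.
Cordova Station is UTC−3:30, so local arrival = 20:59 − 3:30 = 17:29 on Jun 27.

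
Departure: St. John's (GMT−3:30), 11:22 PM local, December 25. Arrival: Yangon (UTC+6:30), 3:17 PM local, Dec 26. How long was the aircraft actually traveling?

5 hours 55 minutes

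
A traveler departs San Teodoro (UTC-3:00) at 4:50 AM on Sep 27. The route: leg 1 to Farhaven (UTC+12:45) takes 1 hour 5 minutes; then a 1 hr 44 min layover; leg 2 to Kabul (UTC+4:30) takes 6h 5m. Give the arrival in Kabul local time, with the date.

9:14 PM on September 27

Convert departure to UTC: 4:50 AM + 3:00 = 7:50 AM UTC on Sep 27.
Add 1 hour 5 minutes leg 1 → 8:55 AM UTC.
Add 1 hour 44 minutes layover in Farhaven → 10:39 AM UTC.
Add 6 hours 5 minutes leg 2 → 4:44 PM UTC.
Kabul is UTC+4:30, so local arrival = 4:44 PM + 4:30 = 9:14 PM on Sep 27.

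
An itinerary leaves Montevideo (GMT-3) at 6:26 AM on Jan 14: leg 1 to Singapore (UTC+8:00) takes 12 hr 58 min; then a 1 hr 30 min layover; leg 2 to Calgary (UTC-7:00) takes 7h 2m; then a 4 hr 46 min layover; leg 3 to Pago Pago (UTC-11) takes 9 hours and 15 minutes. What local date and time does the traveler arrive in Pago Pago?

9:57 AM on January 15

Convert departure to UTC: 6:26 AM + 3:00 = 9:26 AM UTC on Jan 14.
Add 12 hours and 58 minutes leg 1 → 10:24 PM UTC.
Add 1 hour and 30 minutes layover in Singapore → 11:54 PM UTC.
Add 7 hours and 2 minutes leg 2 → 6:56 AM UTC (Jan 15).
Add 4 hours and 46 minutes layover in Calgary → 11:42 AM UTC.
Add 9 hours 15 minutes leg 3 → 8:57 PM UTC.
Pago Pago is UTC−11:00, so local arrival = 8:57 PM − 11:00 = 9:57 AM on Jan 15.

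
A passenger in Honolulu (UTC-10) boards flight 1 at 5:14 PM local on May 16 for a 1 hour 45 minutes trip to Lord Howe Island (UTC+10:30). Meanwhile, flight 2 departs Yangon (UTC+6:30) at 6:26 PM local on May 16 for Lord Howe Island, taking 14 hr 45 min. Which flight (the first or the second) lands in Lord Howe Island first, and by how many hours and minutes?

the second, by 2 hours 18 minutes

Flight 1 in UTC: 5:14 PM + 10:00 = 3:14 AM on May 17.
+1 hour and 45 minutes → arrive 4:59 AM UTC on May 17.
Flight 2 in UTC: 6:26 PM − 6:30 = 11:56 AM on May 16.
+14 hours 45 minutes → arrive 2:41 AM UTC on May 17.
Flight 2 lands earlier by 2 hours 18 minutes.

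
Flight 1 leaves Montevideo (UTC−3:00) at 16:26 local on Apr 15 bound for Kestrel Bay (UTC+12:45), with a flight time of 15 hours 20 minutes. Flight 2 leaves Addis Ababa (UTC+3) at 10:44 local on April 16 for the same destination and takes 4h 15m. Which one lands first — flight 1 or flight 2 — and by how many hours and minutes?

Flight 1 in UTC: 16:26 + 3:00 = 19:26 on Apr 15.
+15 hours 20 minutes → arrive 10:46 UTC on Apr 16.
Flight 2 in UTC: 10:44 − 3:00 = 07:44 on Apr 16.
+4 hours and 15 minutes → arrive 11:59 UTC on Apr 16.
Flight 1 lands earlier by 1 hour 13 minutes.

the first, by 1 hour 13 minutes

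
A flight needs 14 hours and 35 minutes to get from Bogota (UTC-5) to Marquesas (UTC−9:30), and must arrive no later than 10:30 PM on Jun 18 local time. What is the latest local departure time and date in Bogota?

Target arrival in UTC: 10:30 PM + 9:30 = 8:00 AM on Jun 19.
Subtract 14 hours 35 minutes → departure 5:25 PM UTC on Jun 18.
Bogota is UTC−5:00: 5:25 PM − 5:00 = 12:25 PM on Jun 18.

12:25 PM on Jun 18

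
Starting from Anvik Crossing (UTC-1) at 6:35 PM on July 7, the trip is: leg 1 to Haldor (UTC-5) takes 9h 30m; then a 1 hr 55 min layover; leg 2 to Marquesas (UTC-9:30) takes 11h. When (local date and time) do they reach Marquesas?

Convert departure to UTC: 6:35 PM + 1:00 = 7:35 PM UTC on Jul 7.
Add 9 hours 30 minutes leg 1 → 5:05 AM UTC (Jul 8).
Add 1 hour 55 minutes layover in Haldor → 7:00 AM UTC.
Add 11 hours leg 2 → 6:00 PM UTC.
Marquesas is UTC−9:30, so local arrival = 6:00 PM − 9:30 = 8:30 AM on Jul 8.

8:30 AM on Jul 8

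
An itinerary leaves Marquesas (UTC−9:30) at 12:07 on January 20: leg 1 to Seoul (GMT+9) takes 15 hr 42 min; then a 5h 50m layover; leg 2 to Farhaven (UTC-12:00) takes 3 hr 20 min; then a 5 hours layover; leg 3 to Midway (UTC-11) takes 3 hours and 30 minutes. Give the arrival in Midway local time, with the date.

Convert departure to UTC: 12:07 + 9:30 = 21:37 UTC on Jan 20.
Add 15 hours and 42 minutes leg 1 → 13:19 UTC (Jan 21).
Add 5 hours and 50 minutes layover in Seoul → 19:09 UTC.
Add 3 hours 20 minutes leg 2 → 22:29 UTC.
Add 5 hours layover in Farhaven → 03:29 UTC (Jan 22).
Add 3 hours and 30 minutes leg 3 → 06:59 UTC.
Midway is UTC−11:00, so local arrival = 06:59 − 11:00 = 19:59 on Jan 21.

19:59 on Jan 21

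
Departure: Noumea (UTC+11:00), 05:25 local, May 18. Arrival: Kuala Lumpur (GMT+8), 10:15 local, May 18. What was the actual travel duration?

Departure in UTC: 05:25 − 11:00 = 18:25 on May 17.
Arrival in UTC: 10:15 − 8:00 = 02:15 on May 18.
Elapsed = 02:15 − 18:25 (+1 day) = 7 hours 50 minutes.

7 hours 50 minutes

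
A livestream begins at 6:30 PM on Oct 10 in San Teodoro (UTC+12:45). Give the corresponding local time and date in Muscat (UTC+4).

9:45 AM on October 10

In UTC: 6:30 PM − 12:45 = 5:45 AM on Oct 10.
Muscat is UTC+4:00: 5:45 AM + 4:00 = 9:45 AM on Oct 10.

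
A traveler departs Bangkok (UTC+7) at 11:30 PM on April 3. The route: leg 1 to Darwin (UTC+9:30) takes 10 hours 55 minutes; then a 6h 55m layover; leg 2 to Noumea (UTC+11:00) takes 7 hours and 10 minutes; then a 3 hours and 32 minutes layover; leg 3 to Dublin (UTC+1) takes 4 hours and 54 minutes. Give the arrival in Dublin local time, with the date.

Convert departure to UTC: 11:30 PM − 7:00 = 4:30 PM UTC on Apr 3.
Add 10 hours 55 minutes leg 1 → 3:25 AM UTC (Apr 4).
Add 6 hours and 55 minutes layover in Darwin → 10:20 AM UTC.
Add 7 hours and 10 minutes leg 2 → 5:30 PM UTC.
Add 3 hours 32 minutes layover in Noumea → 9:02 PM UTC.
Add 4 hours and 54 minutes leg 3 → 1:56 AM UTC (Apr 5).
Dublin is UTC+1:00, so local arrival = 1:56 AM + 1:00 = 2:56 AM on Apr 5.

2:56 AM on April 5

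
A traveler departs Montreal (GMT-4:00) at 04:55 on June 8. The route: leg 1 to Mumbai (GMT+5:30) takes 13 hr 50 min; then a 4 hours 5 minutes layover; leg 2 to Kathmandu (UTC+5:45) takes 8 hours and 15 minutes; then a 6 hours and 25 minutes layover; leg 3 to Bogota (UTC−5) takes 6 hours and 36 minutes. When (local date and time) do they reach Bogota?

Convert departure to UTC: 04:55 + 4:00 = 08:55 UTC on Jun 8.
Add 13 hours and 50 minutes leg 1 → 22:45 UTC.
Add 4 hours and 5 minutes layover in Mumbai → 02:50 UTC (Jun 9).
Add 8 hours 15 minutes leg 2 → 11:05 UTC.
Add 6 hours and 25 minutes layover in Kathmandu → 17:30 UTC.
Add 6 hours 36 minutes leg 3 → 00:06 UTC (Jun 10).
Bogota is UTC−5:00, so local arrival = 00:06 − 5:00 = 19:06 on Jun 9.

19:06 on Jun 9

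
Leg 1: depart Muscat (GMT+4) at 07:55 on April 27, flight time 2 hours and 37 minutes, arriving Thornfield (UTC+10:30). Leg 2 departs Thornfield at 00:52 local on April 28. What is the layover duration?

7 hours 50 minutes

Convert departure to UTC: 07:55 − 4:00 = 03:55 UTC on Apr 27.
Add 2 hours 37 minutes flight time → 06:32 UTC.
Thornfield is UTC+10:30, so local arrival = 06:32 + 10:30 = 17:02 on Apr 27.
Layover = 00:52 − 17:02 (+1 day) = 7 hours 50 minutes.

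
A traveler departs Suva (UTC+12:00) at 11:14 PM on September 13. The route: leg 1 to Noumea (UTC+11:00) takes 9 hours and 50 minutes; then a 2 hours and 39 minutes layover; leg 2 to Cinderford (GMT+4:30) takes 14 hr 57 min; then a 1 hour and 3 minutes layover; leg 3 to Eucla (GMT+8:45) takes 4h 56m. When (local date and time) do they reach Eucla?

Convert departure to UTC: 11:14 PM − 12:00 = 11:14 AM UTC on Sep 13.
Add 9 hours 50 minutes leg 1 → 9:04 PM UTC.
Add 2 hours and 39 minutes layover in Noumea → 11:43 PM UTC.
Add 14 hours and 57 minutes leg 2 → 2:40 PM UTC (Sep 14).
Add 1 hour and 3 minutes layover in Cinderford → 3:43 PM UTC.
Add 4 hours and 56 minutes leg 3 → 8:39 PM UTC.
Eucla is UTC+8:45, so local arrival = 8:39 PM + 8:45 = 5:24 AM on Sep 15.

5:24 AM on September 15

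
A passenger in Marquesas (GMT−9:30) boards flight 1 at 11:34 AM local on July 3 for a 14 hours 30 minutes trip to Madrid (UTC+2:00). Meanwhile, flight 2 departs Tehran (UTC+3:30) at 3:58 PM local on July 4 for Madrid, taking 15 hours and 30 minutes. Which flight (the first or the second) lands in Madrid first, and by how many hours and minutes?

the first, by 16 hours 24 minutes

Flight 1 in UTC: 11:34 AM + 9:30 = 9:04 PM on Jul 3.
+14 hours 30 minutes → arrive 11:34 AM UTC on Jul 4.
Flight 2 in UTC: 3:58 PM − 3:30 = 12:28 PM on Jul 4.
+15 hours 30 minutes → arrive 3:58 AM UTC on Jul 5.
Flight 1 lands earlier by 16 hours 24 minutes.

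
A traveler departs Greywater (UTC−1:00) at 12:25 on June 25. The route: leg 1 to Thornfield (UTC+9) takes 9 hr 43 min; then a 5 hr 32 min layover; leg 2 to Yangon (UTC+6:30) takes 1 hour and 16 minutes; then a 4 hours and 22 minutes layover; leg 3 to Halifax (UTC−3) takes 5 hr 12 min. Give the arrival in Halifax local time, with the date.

Convert departure to UTC: 12:25 + 1:00 = 13:25 UTC on Jun 25.
Add 9 hours 43 minutes leg 1 → 23:08 UTC.
Add 5 hours and 32 minutes layover in Thornfield → 04:40 UTC (Jun 26).
Add 1 hour 16 minutes leg 2 → 05:56 UTC.
Add 4 hours and 22 minutes layover in Yangon → 10:18 UTC.
Add 5 hours and 12 minutes leg 3 → 15:30 UTC.
Halifax is UTC−3:00, so local arrival = 15:30 − 3:00 = 12:30 on Jun 26.

12:30 on June 26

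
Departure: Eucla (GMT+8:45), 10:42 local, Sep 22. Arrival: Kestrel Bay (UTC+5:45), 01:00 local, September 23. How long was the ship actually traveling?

Kestrel Bay is 3:00 behind Eucla.
Clock-face elapsed time (ignoring zones) is 14 hours 18 minutes.
Actual elapsed = 14 hours 18 minutes + 3:00 = 17 hours 18 minutes.

17 hours 18 minutes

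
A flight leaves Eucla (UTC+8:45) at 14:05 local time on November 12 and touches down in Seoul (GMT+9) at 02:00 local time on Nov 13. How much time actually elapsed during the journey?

11 hours 40 minutes

Seoul is 0:15 ahead of Eucla.
Clock-face elapsed time (ignoring zones) is 11 hours 55 minutes.
Actual elapsed = 11 hours 55 minutes − 0:15 = 11 hours 40 minutes.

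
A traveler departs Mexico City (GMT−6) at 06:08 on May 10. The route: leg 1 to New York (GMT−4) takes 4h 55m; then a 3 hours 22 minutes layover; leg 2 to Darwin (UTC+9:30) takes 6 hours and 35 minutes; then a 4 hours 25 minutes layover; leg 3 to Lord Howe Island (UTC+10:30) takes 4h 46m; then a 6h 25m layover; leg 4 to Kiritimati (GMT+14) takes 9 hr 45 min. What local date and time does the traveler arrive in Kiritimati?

18:21 on May 12

Convert departure to UTC: 06:08 + 6:00 = 12:08 UTC on May 10.
Add 4 hours and 55 minutes leg 1 → 17:03 UTC.
Add 3 hours and 22 minutes layover in New York → 20:25 UTC.
Add 6 hours 35 minutes leg 2 → 03:00 UTC (May 11).
Add 4 hours and 25 minutes layover in Darwin → 07:25 UTC.
Add 4 hours 46 minutes leg 3 → 12:11 UTC.
Add 6 hours and 25 minutes layover in Lord Howe Island → 18:36 UTC.
Add 9 hours and 45 minutes leg 4 → 04:21 UTC (May 12).
Kiritimati is UTC+14:00, so local arrival = 04:21 + 14:00 = 18:21 on May 12.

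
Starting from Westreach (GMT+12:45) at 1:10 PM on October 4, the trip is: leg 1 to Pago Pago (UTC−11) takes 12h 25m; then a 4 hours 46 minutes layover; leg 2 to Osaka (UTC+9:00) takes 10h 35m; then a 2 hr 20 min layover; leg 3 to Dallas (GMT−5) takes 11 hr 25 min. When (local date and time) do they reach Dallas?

12:56 PM on October 5

Convert departure to UTC: 1:10 PM − 12:45 = 12:25 AM UTC on Oct 4.
Add 12 hours and 25 minutes leg 1 → 12:50 PM UTC.
Add 4 hours 46 minutes layover in Pago Pago → 5:36 PM UTC.
Add 10 hours 35 minutes leg 2 → 4:11 AM UTC (Oct 5).
Add 2 hours 20 minutes layover in Osaka → 6:31 AM UTC.
Add 11 hours and 25 minutes leg 3 → 5:56 PM UTC.
Dallas is UTC−5:00, so local arrival = 5:56 PM − 5:00 = 12:56 PM on Oct 5.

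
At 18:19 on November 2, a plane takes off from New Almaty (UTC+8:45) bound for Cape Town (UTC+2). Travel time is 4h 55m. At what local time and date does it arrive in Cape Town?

Cape Town is 6:45 behind New Almaty.
After 4 hours 55 minutes it is 23:14 in New Almaty.
Shift by the zone difference: 23:14 − 6:45 = 16:29 on Nov 2 in Cape Town.

16:29 on November 2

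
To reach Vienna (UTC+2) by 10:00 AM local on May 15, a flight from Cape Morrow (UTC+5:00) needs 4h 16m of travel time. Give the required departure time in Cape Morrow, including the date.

8:44 AM on May 15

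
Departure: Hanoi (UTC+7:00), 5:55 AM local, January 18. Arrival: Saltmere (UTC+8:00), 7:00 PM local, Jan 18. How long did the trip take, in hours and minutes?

12 hours 5 minutes

Departure in UTC: 5:55 AM − 7:00 = 10:55 PM on Jan 17.
Arrival in UTC: 7:00 PM − 8:00 = 11:00 AM on Jan 18.
Elapsed = 11:00 AM − 10:55 PM (+1 day) = 12 hours 5 minutes.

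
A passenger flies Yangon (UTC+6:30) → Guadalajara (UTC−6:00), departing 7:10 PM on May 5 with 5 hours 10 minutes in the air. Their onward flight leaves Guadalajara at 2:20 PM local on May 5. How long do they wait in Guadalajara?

2 hours 30 minutes

Convert departure to UTC: 7:10 PM − 6:30 = 12:40 PM UTC on May 5.
Add 5 hours 10 minutes flight time → 5:50 PM UTC.
Guadalajara is UTC−6:00, so local arrival = 5:50 PM − 6:00 = 11:50 AM on May 5.
Layover = 2:20 PM − 11:50 AM = 2 hours 30 minutes.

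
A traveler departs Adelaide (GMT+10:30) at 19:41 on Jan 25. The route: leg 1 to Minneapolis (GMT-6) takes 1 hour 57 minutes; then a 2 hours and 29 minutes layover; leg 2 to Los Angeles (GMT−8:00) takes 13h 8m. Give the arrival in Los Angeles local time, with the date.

18:45 on Jan 25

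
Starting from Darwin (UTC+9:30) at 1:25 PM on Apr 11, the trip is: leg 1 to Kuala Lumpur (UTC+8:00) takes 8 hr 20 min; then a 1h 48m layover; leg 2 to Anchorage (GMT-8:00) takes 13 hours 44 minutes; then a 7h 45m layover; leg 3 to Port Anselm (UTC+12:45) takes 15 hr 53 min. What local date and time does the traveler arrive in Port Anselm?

4:10 PM on April 13

Convert departure to UTC: 1:25 PM − 9:30 = 3:55 AM UTC on Apr 11.
Add 8 hours and 20 minutes leg 1 → 12:15 PM UTC.
Add 1 hour 48 minutes layover in Kuala Lumpur → 2:03 PM UTC.
Add 13 hours and 44 minutes leg 2 → 3:47 AM UTC (Apr 12).
Add 7 hours and 45 minutes layover in Anchorage → 11:32 AM UTC.
Add 15 hours and 53 minutes leg 3 → 3:25 AM UTC (Apr 13).
Port Anselm is UTC+12:45, so local arrival = 3:25 AM + 12:45 = 4:10 PM on Apr 13.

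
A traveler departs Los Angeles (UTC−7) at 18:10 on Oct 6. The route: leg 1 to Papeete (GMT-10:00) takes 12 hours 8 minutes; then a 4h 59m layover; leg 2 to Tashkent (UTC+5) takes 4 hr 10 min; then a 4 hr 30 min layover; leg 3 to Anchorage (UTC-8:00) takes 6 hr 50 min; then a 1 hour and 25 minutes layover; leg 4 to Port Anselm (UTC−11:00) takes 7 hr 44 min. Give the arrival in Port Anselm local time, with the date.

Convert departure to UTC: 18:10 + 7:00 = 01:10 UTC on Oct 7.
Add 12 hours 8 minutes leg 1 → 13:18 UTC.
Add 4 hours and 59 minutes layover in Papeete → 18:17 UTC.
Add 4 hours 10 minutes leg 2 → 22:27 UTC.
Add 4 hours 30 minutes layover in Tashkent → 02:57 UTC (Oct 8).
Add 6 hours 50 minutes leg 3 → 09:47 UTC.
Add 1 hour 25 minutes layover in Anchorage → 11:12 UTC.
Add 7 hours 44 minutes leg 4 → 18:56 UTC.
Port Anselm is UTC−11:00, so local arrival = 18:56 − 11:00 = 07:56 on Oct 8.

07:56 on Oct 8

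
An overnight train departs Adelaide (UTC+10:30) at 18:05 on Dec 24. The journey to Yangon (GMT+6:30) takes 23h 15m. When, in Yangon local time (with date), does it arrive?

Convert departure to UTC: 18:05 − 10:30 = 07:35 UTC on Dec 24.
Add 23 hours 15 minutes travel time → 06:50 UTC (Dec 25).
Yangon is UTC+6:30, so local arrival = 06:50 + 6:30 = 13:20 on Dec 25.

13:20 on Dec 25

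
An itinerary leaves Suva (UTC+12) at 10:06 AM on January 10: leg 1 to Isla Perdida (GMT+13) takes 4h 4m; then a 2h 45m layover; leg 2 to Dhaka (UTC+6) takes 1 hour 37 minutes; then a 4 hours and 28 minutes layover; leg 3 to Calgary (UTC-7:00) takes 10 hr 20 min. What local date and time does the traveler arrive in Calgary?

Convert departure to UTC: 10:06 AM − 12:00 = 10:06 PM UTC on Jan 9.
Add 4 hours and 4 minutes leg 1 → 2:10 AM UTC (Jan 10).
Add 2 hours and 45 minutes layover in Isla Perdida → 4:55 AM UTC.
Add 1 hour 37 minutes leg 2 → 6:32 AM UTC.
Add 4 hours and 28 minutes layover in Dhaka → 11:00 AM UTC.
Add 10 hours 20 minutes leg 3 → 9:20 PM UTC.
Calgary is UTC−7:00, so local arrival = 9:20 PM − 7:00 = 2:20 PM on Jan 10.

2:20 PM on January 10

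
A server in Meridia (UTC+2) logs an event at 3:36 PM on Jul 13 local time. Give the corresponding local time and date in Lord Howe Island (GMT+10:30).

12:06 AM on Jul 14

In UTC: 3:36 PM − 2:00 = 1:36 PM on Jul 13.
Lord Howe Island is UTC+10:30: 1:36 PM + 10:30 = 12:06 AM on Jul 14.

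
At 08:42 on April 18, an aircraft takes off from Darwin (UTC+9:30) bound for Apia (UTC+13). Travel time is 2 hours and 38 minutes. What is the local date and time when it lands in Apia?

14:50 on April 18

Convert departure to UTC: 08:42 − 9:30 = 23:12 UTC on Apr 17.
Add 2 hours and 38 minutes travel time → 01:50 UTC (Apr 18).
Apia is UTC+13:00, so local arrival = 01:50 + 13:00 = 14:50 on Apr 18.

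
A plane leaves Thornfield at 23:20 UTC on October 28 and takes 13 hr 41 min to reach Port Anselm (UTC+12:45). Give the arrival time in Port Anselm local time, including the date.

Departure is given in UTC: 23:20 on Oct 28.
Add 13 hours and 41 minutes → 13:01 UTC (Oct 29).
Port Anselm is UTC+12:45: 13:01 + 12:45 = 01:46 on Oct 30.

01:46 on October 30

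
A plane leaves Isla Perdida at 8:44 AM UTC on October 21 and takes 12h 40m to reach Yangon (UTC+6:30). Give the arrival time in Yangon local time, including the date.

Departure is given in UTC: 8:44 AM on Oct 21.
Add 12 hours 40 minutes → 9:24 PM UTC.
Yangon is UTC+6:30: 9:24 PM + 6:30 = 3:54 AM on Oct 22.

3:54 AM on Oct 22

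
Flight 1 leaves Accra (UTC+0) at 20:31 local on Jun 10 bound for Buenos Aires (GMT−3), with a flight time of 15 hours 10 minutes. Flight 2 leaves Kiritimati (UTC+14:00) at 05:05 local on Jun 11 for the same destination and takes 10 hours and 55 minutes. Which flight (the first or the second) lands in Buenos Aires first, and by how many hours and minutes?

the second, by 9 hours 41 minutes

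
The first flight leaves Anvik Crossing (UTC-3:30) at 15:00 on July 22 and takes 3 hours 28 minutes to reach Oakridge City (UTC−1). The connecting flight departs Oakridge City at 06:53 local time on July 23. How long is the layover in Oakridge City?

9 hours 55 minutes

Convert departure to UTC: 15:00 + 3:30 = 18:30 UTC on Jul 22.
Add 3 hours 28 minutes flight time → 21:58 UTC.
Oakridge City is UTC−1:00, so local arrival = 21:58 − 1:00 = 20:58 on Jul 22.
Layover = 06:53 − 20:58 (+1 day) = 9 hours 55 minutes.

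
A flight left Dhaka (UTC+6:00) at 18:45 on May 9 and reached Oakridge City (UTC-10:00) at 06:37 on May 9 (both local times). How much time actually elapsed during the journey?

3 hours 52 minutes

Departure in UTC: 18:45 − 6:00 = 12:45 on May 9.
Arrival in UTC: 06:37 + 10:00 = 16:37 on May 9.
Elapsed = 16:37 − 12:45 = 3 hours 52 minutes.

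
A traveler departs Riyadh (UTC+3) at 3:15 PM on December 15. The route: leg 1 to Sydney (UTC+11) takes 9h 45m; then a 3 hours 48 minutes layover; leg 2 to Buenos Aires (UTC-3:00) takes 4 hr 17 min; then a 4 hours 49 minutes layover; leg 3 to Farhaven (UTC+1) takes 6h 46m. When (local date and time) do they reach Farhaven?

6:40 PM on Dec 16

Convert departure to UTC: 3:15 PM − 3:00 = 12:15 PM UTC on Dec 15.
Add 9 hours 45 minutes leg 1 → 10:00 PM UTC.
Add 3 hours and 48 minutes layover in Sydney → 1:48 AM UTC (Dec 16).
Add 4 hours and 17 minutes leg 2 → 6:05 AM UTC.
Add 4 hours 49 minutes layover in Buenos Aires → 10:54 AM UTC.
Add 6 hours 46 minutes leg 3 → 5:40 PM UTC.
Farhaven is UTC+1:00, so local arrival = 5:40 PM + 1:00 = 6:40 PM on Dec 16.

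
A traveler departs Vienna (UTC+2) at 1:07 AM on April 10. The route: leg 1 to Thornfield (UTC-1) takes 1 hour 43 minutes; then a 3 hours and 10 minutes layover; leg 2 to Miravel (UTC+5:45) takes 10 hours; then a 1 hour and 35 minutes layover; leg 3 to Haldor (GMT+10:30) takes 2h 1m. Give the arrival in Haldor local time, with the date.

4:06 AM on April 11

Convert departure to UTC: 1:07 AM − 2:00 = 11:07 PM UTC on Apr 9.
Add 1 hour 43 minutes leg 1 → 12:50 AM UTC (Apr 10).
Add 3 hours and 10 minutes layover in Thornfield → 4:00 AM UTC.
Add 10 hours leg 2 → 2:00 PM UTC.
Add 1 hour 35 minutes layover in Miravel → 3:35 PM UTC.
Add 2 hours and 1 minute leg 3 → 5:36 PM UTC.
Haldor is UTC+10:30, so local arrival = 5:36 PM + 10:30 = 4:06 AM on Apr 11.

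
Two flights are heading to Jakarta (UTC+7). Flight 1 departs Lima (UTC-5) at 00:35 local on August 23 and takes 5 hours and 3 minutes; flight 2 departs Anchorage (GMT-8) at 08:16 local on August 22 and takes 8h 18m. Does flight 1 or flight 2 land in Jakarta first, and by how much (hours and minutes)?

the second, by 10 hours 4 minutes

Flight 1 in UTC: 00:35 + 5:00 = 05:35 on Aug 23.
+5 hours 3 minutes → arrive 10:38 UTC on Aug 23.
Flight 2 in UTC: 08:16 + 8:00 = 16:16 on Aug 22.
+8 hours and 18 minutes → arrive 00:34 UTC on Aug 23.
Flight 2 lands earlier by 10 hours 4 minutes.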